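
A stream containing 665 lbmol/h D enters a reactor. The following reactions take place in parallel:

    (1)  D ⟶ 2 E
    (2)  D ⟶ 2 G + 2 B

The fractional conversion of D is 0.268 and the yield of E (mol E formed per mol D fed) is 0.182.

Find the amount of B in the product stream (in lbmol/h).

Yield of E: 2ξ₁ / 665 = 0.182 → ξ₁ = 60.52 lbmol/h.
Conversion of D: 1ξ₁ + 1ξ₂ = 0.268 × 665 = 178.2 → ξ₂ = 117.7 lbmol/h.
Outlet amounts (n = n₀ + Σ ν·ξ):
  D: 665 − 1(60.52) − 1(117.7) = 486.8
  E: 0 + 2(60.52) = 121
  G: 0 + 2(117.7) = 235.4
  B: 0 + 2(117.7) = 235.4

235 lbmol/h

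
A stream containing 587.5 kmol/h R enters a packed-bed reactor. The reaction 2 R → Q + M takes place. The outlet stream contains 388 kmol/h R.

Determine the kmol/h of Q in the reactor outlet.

99.8 kmol/h

For R: n = n₀ − 2ξ → 388 = 587.5 − 2ξ, giving ξ = 99.75 kmol/h.
Outlet amounts (n = n₀ + ν ξ):
  R: 587.5 − 2(99.75) = 388
  Q: 0 + 1(99.75) = 99.75
  M: 0 + 1(99.75) = 99.75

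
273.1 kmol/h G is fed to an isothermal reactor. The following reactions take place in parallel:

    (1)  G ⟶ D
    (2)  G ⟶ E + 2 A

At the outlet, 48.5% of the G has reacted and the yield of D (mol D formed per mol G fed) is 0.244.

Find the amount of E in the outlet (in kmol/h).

Yield of D: 1ξ₁ / 273.1 = 0.244 → ξ₁ = 66.64 kmol/h.
Conversion of G: 1ξ₁ + 1ξ₂ = 0.485 × 273.1 = 132.5 → ξ₂ = 65.82 kmol/h.
Outlet amounts (n = n₀ + Σ ν·ξ):
  G: 273.1 − 1(66.64) − 1(65.82) = 140.6
  D: 0 + 1(66.64) = 66.64
  E: 0 + 1(65.82) = 65.82
  A: 0 + 2(65.82) = 131.6

65.8 kmol/h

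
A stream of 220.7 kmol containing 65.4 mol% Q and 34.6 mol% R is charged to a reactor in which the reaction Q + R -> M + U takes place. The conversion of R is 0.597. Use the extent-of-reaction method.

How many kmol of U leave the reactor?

45.6 kmol

R reacted = 0.597 × 76.36 = 45.59 kmol; ν_R = −1, so ξ = 45.59/1 = 45.59 kmol.
Outlet amounts (n = n₀ + ν ξ):
  Q: 144.3 − 1(45.59) = 98.75
  R: 76.36 − 1(45.59) = 30.77
  M: 0 + 1(45.59) = 45.59
  U: 0 + 1(45.59) = 45.59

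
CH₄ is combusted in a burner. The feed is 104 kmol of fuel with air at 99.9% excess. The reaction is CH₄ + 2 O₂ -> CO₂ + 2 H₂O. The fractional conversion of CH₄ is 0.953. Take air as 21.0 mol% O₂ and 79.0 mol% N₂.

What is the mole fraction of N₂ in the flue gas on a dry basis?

0.829

Stoichiometric O₂ = 2 × 104 = 208 kmol; O₂ fed = 208 × 1.999 = 415.8 kmol.
N₂ fed = 415.8 × 79/21 = 1564 kmol.
Fuel reacted = 0.953 × 104 → ξ = 99.11 kmol.
Outlet (n = n₀ + ν ξ):
  CH₄: 104 − 1(99.11) = 4.888
  O₂: 415.8 − 2(99.11) = 217.6
  N₂: 1564 (inert)
  CO₂: 0 + 1(99.11) = 99.11
  H₂O: 0 + 2(99.11) = 198.2
Dry total = 1886 kmol; y_N₂ (dry) = 1564 / 1886 = 0.8295.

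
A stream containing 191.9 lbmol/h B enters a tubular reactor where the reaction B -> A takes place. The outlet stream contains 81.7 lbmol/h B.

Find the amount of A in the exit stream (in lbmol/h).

110 lbmol/h

For B: n = n₀ − 1ξ → 81.7 = 191.9 − 1ξ, giving ξ = 110.2 lbmol/h.
Outlet amounts (n = n₀ + ν ξ):
  B: 191.9 − 1(110.2) = 81.7
  A: 0 + 1(110.2) = 110.2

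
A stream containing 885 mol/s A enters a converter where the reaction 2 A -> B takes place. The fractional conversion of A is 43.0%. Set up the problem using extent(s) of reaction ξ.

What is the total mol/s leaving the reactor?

A reacted = 0.43 × 885 = 380.6 mol/s; ν_A = −2, so ξ = 380.6/2 = 190.3 mol/s.
Outlet amounts (n = n₀ + ν ξ):
  A: 885 − 2(190.3) = 504.4
  B: 0 + 1(190.3) = 190.3
Total out = 504.4 + 190.3 = 694.7 mol/s.

695 mol/s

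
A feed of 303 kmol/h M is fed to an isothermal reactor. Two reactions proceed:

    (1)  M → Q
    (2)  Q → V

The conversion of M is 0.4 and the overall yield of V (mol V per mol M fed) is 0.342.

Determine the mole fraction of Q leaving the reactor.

0.058

Conversion of M: M consumed = 1ξ₁ = 0.4 × 303 → ξ₁ = 121.2 kmol/h.
Yield of V: 1ξ₂ / 303 = 0.342 → ξ₂ = 103.6 kmol/h.
Outlet amounts (n = n₀ + Σ ν·ξ):
  M: 303 − 1(121.2) = 181.8
  Q: 0 + 1(121.2) − 1(103.6) = 17.57
  V: 0 + 1(103.6) = 103.6
Total out = 303 kmol/h; y_Q = 17.57 / 303 = 0.058.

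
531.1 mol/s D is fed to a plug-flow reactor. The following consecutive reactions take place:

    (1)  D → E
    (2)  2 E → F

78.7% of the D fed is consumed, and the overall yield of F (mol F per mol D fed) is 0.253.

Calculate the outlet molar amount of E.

149 mol/s

Conversion of D: D consumed = 1ξ₁ = 0.787 × 531.1 → ξ₁ = 418 mol/s.
Yield of F: 1ξ₂ / 531.1 = 0.253 → ξ₂ = 134.4 mol/s.
Outlet amounts (n = n₀ + Σ ν·ξ):
  D: 531.1 − 1(418) = 113.1
  E: 0 + 1(418) − 2(134.4) = 149.2
  F: 0 + 1(134.4) = 134.4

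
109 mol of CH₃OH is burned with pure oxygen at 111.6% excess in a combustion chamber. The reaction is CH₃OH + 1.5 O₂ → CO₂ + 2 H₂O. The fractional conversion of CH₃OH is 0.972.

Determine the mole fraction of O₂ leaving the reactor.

Stoichiometric O₂ = 1.5 × 109 = 163.5 mol; O₂ fed = 163.5 × 2.116 = 346 mol.
Fuel reacted = 0.972 × 109 → ξ = 105.9 mol.
Outlet (n = n₀ + ν ξ):
  CH₃OH: 109 − 1(105.9) = 3.052
  O₂: 346 − 1.5(105.9) = 187
  CO₂: 0 + 1(105.9) = 105.9
  H₂O: 0 + 2(105.9) = 211.9
Total out = 507.9 mol; y_O₂ = 187 / 507.9 = 0.3682.

0.368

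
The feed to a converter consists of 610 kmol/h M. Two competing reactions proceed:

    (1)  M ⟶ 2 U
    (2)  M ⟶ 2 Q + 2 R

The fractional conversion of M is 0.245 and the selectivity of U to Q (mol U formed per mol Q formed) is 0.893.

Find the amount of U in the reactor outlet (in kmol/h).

Conversion of M: M consumed = 0.245 × 610 = 149.4 kmol/h = 1ξ₁ + 1ξ₂.
Selectivity: 2ξ₁ / (2ξ₂) = 0.893 → ξ₁ = 0.893 ξ₂.
Substitute: (1·0.893 + 1) ξ₂ = 149.4 → ξ₂ = 78.95 kmol/h, ξ₁ = 70.5 kmol/h.
Outlet amounts (n = n₀ + Σ ν·ξ):
  M: 610 − 1(70.5) − 1(78.95) = 460.6
  U: 0 + 2(70.5) = 141
  Q: 0 + 2(78.95) = 157.9
  R: 0 + 2(78.95) = 157.9

141 kmol/h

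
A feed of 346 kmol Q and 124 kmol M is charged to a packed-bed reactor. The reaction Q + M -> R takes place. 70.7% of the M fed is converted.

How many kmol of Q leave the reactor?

258 kmol

M reacted = 0.707 × 124 = 87.67 kmol; ν_M = −1, so ξ = 87.67/1 = 87.67 kmol.
Outlet amounts (n = n₀ + ν ξ):
  Q: 346 − 1(87.67) = 258.3
  M: 124 − 1(87.67) = 36.33
  R: 0 + 1(87.67) = 87.67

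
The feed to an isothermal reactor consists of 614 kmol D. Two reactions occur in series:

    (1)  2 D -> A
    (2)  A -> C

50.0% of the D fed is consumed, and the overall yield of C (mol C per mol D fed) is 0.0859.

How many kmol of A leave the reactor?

101 kmol

Conversion of D: D consumed = 2ξ₁ = 0.5 × 614 → ξ₁ = 153.5 kmol.
Yield of C: 1ξ₂ / 614 = 0.0859 → ξ₂ = 52.74 kmol.
Outlet amounts (n = n₀ + Σ ν·ξ):
  D: 614 − 2(153.5) = 307
  A: 0 + 1(153.5) − 1(52.74) = 100.8
  C: 0 + 1(52.74) = 52.74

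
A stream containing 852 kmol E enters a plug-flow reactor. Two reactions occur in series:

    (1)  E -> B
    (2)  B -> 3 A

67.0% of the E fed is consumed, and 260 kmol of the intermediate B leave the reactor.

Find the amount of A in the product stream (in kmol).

933 kmol

Conversion of E: E consumed = 1ξ₁ = 0.67 × 852 → ξ₁ = 570.8 kmol.
B balance: n_B = 0 + 1ξ₁ − 1ξ₂ = 260 → ξ₂ = (1·570.8 − 260)/1 = 310.8 kmol.
Outlet amounts (n = n₀ + Σ ν·ξ):
  E: 852 − 1(570.8) = 281.2
  B: 0 + 1(570.8) − 1(310.8) = 260
  A: 0 + 3(310.8) = 932.5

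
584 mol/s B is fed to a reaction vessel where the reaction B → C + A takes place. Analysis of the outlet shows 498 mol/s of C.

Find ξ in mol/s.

For C: n = n₀ + 1ξ → 498 = 0 + 1ξ, giving ξ = 498 mol/s.
Outlet amounts (n = n₀ + ν ξ):
  B: 584 − 1(498) = 86
  C: 0 + 1(498) = 498
  A: 0 + 1(498) = 498

ξ = 498 mol/s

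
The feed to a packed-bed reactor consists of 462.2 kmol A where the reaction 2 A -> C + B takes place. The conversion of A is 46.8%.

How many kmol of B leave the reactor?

108 kmol

A reacted = 0.468 × 462.2 = 216.3 kmol; ν_A = −2, so ξ = 216.3/2 = 108.2 kmol.
Outlet amounts (n = n₀ + ν ξ):
  A: 462.2 − 2(108.2) = 245.9
  C: 0 + 1(108.2) = 108.2
  B: 0 + 1(108.2) = 108.2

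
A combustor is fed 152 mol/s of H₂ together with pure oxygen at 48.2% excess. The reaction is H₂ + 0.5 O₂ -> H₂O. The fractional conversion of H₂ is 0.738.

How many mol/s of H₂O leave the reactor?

112 mol/s

Stoichiometric O₂ = 0.5 × 152 = 76 mol/s; O₂ fed = 76 × 1.482 = 112.6 mol/s.
Fuel reacted = 0.738 × 152 → ξ = 112.2 mol/s.
Outlet (n = n₀ + ν ξ):
  H₂: 152 − 1(112.2) = 39.82
  O₂: 112.6 − 0.5(112.2) = 56.54
  H₂O: 0 + 1(112.2) = 112.2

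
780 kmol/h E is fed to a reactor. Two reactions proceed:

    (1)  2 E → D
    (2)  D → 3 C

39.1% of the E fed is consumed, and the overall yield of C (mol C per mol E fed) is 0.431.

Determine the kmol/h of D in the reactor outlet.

Conversion of E: E consumed = 2ξ₁ = 0.391 × 780 → ξ₁ = 152.5 kmol/h.
Yield of C: 3ξ₂ / 780 = 0.431 → ξ₂ = 112.1 kmol/h.
Outlet amounts (n = n₀ + Σ ν·ξ):
  E: 780 − 2(152.5) = 475
  D: 0 + 1(152.5) − 1(112.1) = 40.43
  C: 0 + 3(112.1) = 336.2

40.4 kmol/h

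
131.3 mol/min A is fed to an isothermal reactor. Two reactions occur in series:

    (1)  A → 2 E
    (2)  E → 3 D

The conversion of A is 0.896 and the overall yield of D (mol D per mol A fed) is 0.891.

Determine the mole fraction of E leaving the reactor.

Conversion of A: A consumed = 1ξ₁ = 0.896 × 131.3 → ξ₁ = 117.6 mol/min.
Yield of D: 3ξ₂ / 131.3 = 0.891 → ξ₂ = 39 mol/min.
Outlet amounts (n = n₀ + Σ ν·ξ):
  A: 131.3 − 1(117.6) = 13.66
  E: 0 + 2(117.6) − 1(39) = 196.3
  D: 0 + 3(39) = 117
Total out = 326.9 mol/min; y_E = 196.3 / 326.9 = 0.6004.

0.6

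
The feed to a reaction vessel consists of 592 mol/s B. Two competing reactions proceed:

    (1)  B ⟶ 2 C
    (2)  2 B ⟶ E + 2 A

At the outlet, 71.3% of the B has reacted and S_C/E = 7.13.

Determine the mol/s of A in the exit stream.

Conversion of B: B consumed = 0.713 × 592 = 422.1 mol/s = 1ξ₁ + 2ξ₂.
Selectivity: 2ξ₁ / (1ξ₂) = 7.13 → ξ₁ = 3.565 ξ₂.
Substitute: (1·3.565 + 2) ξ₂ = 422.1 → ξ₂ = 75.85 mol/s, ξ₁ = 270.4 mol/s.
Outlet amounts (n = n₀ + Σ ν·ξ):
  B: 592 − 1(270.4) − 2(75.85) = 169.9
  C: 0 + 2(270.4) = 540.8
  E: 0 + 1(75.85) = 75.85
  A: 0 + 2(75.85) = 151.7

152 mol/s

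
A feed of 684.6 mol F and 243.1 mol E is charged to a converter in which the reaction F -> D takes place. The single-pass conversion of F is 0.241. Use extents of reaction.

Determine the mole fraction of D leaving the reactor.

0.178

F reacted = 0.241 × 684.6 = 165 mol; ν_F = −1, so ξ = 165/1 = 165 mol.
Outlet amounts (n = n₀ + ν ξ):
  F: 684.6 − 1(165) = 519.6
  D: 0 + 1(165) = 165
  E: 243.1 (inert)
Total out = 927.7 mol; y_D = 165 / 927.7 = 0.1778.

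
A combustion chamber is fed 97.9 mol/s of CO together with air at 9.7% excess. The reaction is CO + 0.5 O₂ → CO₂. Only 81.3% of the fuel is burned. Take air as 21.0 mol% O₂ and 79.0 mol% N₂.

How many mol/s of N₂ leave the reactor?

202 mol/s

Stoichiometric O₂ = 0.5 × 97.9 = 48.95 mol/s; O₂ fed = 48.95 × 1.097 = 53.7 mol/s.
N₂ fed = 53.7 × 79/21 = 202 mol/s.
Fuel reacted = 0.813 × 97.9 → ξ = 79.59 mol/s.
Outlet (n = n₀ + ν ξ):
  CO: 97.9 − 1(79.59) = 18.31
  O₂: 53.7 − 0.5(79.59) = 13.9
  N₂: 202 (inert)
  CO₂: 0 + 1(79.59) = 79.59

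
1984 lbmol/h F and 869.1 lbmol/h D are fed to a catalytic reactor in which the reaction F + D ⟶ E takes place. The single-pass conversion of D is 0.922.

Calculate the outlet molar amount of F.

1180 lbmol/h

D reacted = 0.922 × 869.1 = 801.3 lbmol/h; ν_D = −1, so ξ = 801.3/1 = 801.3 lbmol/h.
Outlet amounts (n = n₀ + ν ξ):
  F: 1984 − 1(801.3) = 1183
  D: 869.1 − 1(801.3) = 67.79
  E: 0 + 1(801.3) = 801.3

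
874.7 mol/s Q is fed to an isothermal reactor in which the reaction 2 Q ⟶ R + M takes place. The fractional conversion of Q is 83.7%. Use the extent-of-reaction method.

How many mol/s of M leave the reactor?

Q reacted = 0.837 × 874.7 = 732.1 mol/s; ν_Q = −2, so ξ = 732.1/2 = 366.1 mol/s.
Outlet amounts (n = n₀ + ν ξ):
  Q: 874.7 − 2(366.1) = 142.6
  R: 0 + 1(366.1) = 366.1
  M: 0 + 1(366.1) = 366.1

366 mol/s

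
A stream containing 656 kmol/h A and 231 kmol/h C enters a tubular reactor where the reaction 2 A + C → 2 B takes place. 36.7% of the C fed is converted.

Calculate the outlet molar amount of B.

C reacted = 0.367 × 231 = 84.78 kmol/h; ν_C = −1, so ξ = 84.78/1 = 84.78 kmol/h.
Outlet amounts (n = n₀ + ν ξ):
  A: 656 − 2(84.78) = 486.4
  C: 231 − 1(84.78) = 146.2
  B: 0 + 2(84.78) = 169.6

170 kmol/h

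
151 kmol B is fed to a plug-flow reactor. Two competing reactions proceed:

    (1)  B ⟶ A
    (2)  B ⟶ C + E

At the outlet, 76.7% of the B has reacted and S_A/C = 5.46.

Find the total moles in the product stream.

Conversion of B: B consumed = 0.767 × 151 = 115.8 kmol = 1ξ₁ + 1ξ₂.
Selectivity: 1ξ₁ / (1ξ₂) = 5.46 → ξ₁ = 5.46 ξ₂.
Substitute: (1·5.46 + 1) ξ₂ = 115.8 → ξ₂ = 17.93 kmol, ξ₁ = 97.89 kmol.
Outlet amounts (n = n₀ + Σ ν·ξ):
  B: 151 − 1(97.89) − 1(17.93) = 35.18
  A: 0 + 1(97.89) = 97.89
  C: 0 + 1(17.93) = 17.93
  E: 0 + 1(17.93) = 17.93
Total out = 35.18 + 97.89 + 17.93 + 17.93 = 168.9 kmol.

169 kmol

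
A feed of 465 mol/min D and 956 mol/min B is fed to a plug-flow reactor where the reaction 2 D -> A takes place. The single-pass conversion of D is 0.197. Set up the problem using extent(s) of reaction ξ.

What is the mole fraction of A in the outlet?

0.0333

D reacted = 0.197 × 465 = 91.61 mol/min; ν_D = −2, so ξ = 91.61/2 = 45.8 mol/min.
Outlet amounts (n = n₀ + ν ξ):
  D: 465 − 2(45.8) = 373.4
  A: 0 + 1(45.8) = 45.8
  B: 956 (inert)
Total out = 1375 mol/min; y_A = 45.8 / 1375 = 0.03331.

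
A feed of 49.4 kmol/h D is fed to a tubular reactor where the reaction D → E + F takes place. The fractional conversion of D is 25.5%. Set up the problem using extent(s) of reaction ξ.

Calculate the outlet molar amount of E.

D reacted = 0.255 × 49.4 = 12.6 kmol/h; ν_D = −1, so ξ = 12.6/1 = 12.6 kmol/h.
Outlet amounts (n = n₀ + ν ξ):
  D: 49.4 − 1(12.6) = 36.8
  E: 0 + 1(12.6) = 12.6
  F: 0 + 1(12.6) = 12.6

12.6 kmol/h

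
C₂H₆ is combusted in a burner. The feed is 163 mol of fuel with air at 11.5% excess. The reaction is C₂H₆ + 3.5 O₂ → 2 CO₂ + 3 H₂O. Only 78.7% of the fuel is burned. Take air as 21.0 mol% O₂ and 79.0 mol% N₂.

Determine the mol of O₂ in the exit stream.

Stoichiometric O₂ = 3.5 × 163 = 570.5 mol; O₂ fed = 570.5 × 1.115 = 636.1 mol.
N₂ fed = 636.1 × 79/21 = 2393 mol.
Fuel reacted = 0.787 × 163 → ξ = 128.3 mol.
Outlet (n = n₀ + ν ξ):
  C₂H₆: 163 − 1(128.3) = 34.72
  O₂: 636.1 − 3.5(128.3) = 187.1
  N₂: 2393 (inert)
  CO₂: 0 + 2(128.3) = 256.6
  H₂O: 0 + 3(128.3) = 384.8

187 mol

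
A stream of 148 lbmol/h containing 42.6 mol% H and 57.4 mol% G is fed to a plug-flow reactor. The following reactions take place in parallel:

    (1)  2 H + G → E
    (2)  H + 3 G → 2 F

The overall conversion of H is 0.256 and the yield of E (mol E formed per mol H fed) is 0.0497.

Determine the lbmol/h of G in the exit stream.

Yield of E: 1ξ₁ / 63.05 = 0.0497 → ξ₁ = 3.133 lbmol/h.
Conversion of H: 2ξ₁ + 1ξ₂ = 0.256 × 63.05 = 16.14 → ξ₂ = 9.873 lbmol/h.
Outlet amounts (n = n₀ + Σ ν·ξ):
  H: 63.05 − 2(3.133) − 1(9.873) = 46.91
  G: 84.95 − 1(3.133) − 3(9.873) = 52.2
  E: 0 + 1(3.133) = 3.133
  F: 0 + 2(9.873) = 19.75

52.2 lbmol/h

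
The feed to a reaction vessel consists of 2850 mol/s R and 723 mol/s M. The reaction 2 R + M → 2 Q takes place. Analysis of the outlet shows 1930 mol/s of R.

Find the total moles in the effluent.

For R: n = n₀ − 2ξ → 1930 = 2850 − 2ξ, giving ξ = 460 mol/s.
Outlet amounts (n = n₀ + ν ξ):
  R: 2850 − 2(460) = 1930
  M: 723 − 1(460) = 263
  Q: 0 + 2(460) = 920
Total out = 1930 + 263 + 920 = 3113 mol/s.

3110 mol/s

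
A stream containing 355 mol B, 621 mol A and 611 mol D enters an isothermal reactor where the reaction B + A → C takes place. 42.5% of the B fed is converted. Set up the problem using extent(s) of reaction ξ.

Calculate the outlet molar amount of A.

470 mol

B reacted = 0.425 × 355 = 150.9 mol; ν_B = −1, so ξ = 150.9/1 = 150.9 mol.
Outlet amounts (n = n₀ + ν ξ):
  B: 355 − 1(150.9) = 204.1
  A: 621 − 1(150.9) = 470.1
  C: 0 + 1(150.9) = 150.9
  D: 611 (inert)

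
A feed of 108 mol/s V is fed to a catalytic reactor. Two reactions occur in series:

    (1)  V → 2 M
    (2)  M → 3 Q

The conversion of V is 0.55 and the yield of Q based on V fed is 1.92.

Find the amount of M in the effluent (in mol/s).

Conversion of V: V consumed = 1ξ₁ = 0.55 × 108 → ξ₁ = 59.4 mol/s.
Yield of Q: 3ξ₂ / 108 = 1.92 → ξ₂ = 69.12 mol/s.
Outlet amounts (n = n₀ + Σ ν·ξ):
  V: 108 − 1(59.4) = 48.6
  M: 0 + 2(59.4) − 1(69.12) = 49.68
  Q: 0 + 3(69.12) = 207.4

49.7 mol/s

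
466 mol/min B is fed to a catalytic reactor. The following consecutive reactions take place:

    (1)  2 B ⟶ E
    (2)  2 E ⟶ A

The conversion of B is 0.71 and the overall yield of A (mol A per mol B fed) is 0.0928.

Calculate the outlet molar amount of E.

Conversion of B: B consumed = 2ξ₁ = 0.71 × 466 → ξ₁ = 165.4 mol/min.
Yield of A: 1ξ₂ / 466 = 0.0928 → ξ₂ = 43.24 mol/min.
Outlet amounts (n = n₀ + Σ ν·ξ):
  B: 466 − 2(165.4) = 135.1
  E: 0 + 1(165.4) − 2(43.24) = 78.94
  A: 0 + 1(43.24) = 43.24

78.9 mol/min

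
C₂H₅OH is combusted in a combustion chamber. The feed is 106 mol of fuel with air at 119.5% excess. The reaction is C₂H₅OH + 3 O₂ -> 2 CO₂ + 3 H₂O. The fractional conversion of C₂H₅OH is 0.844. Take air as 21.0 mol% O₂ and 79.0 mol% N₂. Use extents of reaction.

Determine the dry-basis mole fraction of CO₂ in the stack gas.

Stoichiometric O₂ = 3 × 106 = 318 mol; O₂ fed = 318 × 2.195 = 698 mol.
N₂ fed = 698 × 79/21 = 2626 mol.
Fuel reacted = 0.844 × 106 → ξ = 89.46 mol.
Outlet (n = n₀ + ν ξ):
  C₂H₅OH: 106 − 1(89.46) = 16.54
  O₂: 698 − 3(89.46) = 429.6
  N₂: 2626 (inert)
  CO₂: 0 + 2(89.46) = 178.9
  H₂O: 0 + 3(89.46) = 268.4
Dry total = 3251 mol; y_CO₂ (dry) = 178.9 / 3251 = 0.05504.

0.055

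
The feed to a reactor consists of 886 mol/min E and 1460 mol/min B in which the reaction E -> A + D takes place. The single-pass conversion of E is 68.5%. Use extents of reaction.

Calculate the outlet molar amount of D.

607 mol/min

E reacted = 0.685 × 886 = 606.9 mol/min; ν_E = −1, so ξ = 606.9/1 = 606.9 mol/min.
Outlet amounts (n = n₀ + ν ξ):
  E: 886 − 1(606.9) = 279.1
  A: 0 + 1(606.9) = 606.9
  D: 0 + 1(606.9) = 606.9
  B: 1460 (inert)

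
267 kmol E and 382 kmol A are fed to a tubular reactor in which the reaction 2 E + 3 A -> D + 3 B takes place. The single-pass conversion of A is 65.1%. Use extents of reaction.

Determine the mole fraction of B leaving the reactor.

0.439

A reacted = 0.651 × 382 = 248.7 kmol; ν_A = −3, so ξ = 248.7/3 = 82.89 kmol.
Outlet amounts (n = n₀ + ν ξ):
  E: 267 − 2(82.89) = 101.2
  A: 382 − 3(82.89) = 133.3
  D: 0 + 1(82.89) = 82.89
  B: 0 + 3(82.89) = 248.7
Total out = 566.1 kmol; y_B = 248.7 / 566.1 = 0.4393.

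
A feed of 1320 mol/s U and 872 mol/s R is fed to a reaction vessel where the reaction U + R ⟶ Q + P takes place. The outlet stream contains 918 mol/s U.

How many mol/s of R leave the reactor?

For U: n = n₀ − 1ξ → 918 = 1320 − 1ξ, giving ξ = 402 mol/s.
Outlet amounts (n = n₀ + ν ξ):
  U: 1320 − 1(402) = 918
  R: 872 − 1(402) = 470
  Q: 0 + 1(402) = 402
  P: 0 + 1(402) = 402

470 mol/s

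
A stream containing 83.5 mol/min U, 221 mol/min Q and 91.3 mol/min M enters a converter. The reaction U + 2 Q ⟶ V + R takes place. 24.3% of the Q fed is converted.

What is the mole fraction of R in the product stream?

Q reacted = 0.243 × 221 = 53.7 mol/min; ν_Q = −2, so ξ = 53.7/2 = 26.85 mol/min.
Outlet amounts (n = n₀ + ν ξ):
  U: 83.5 − 1(26.85) = 56.65
  Q: 221 − 2(26.85) = 167.3
  V: 0 + 1(26.85) = 26.85
  R: 0 + 1(26.85) = 26.85
  M: 91.3 (inert)
Total out = 368.9 mol/min; y_R = 26.85 / 368.9 = 0.07278.

0.0728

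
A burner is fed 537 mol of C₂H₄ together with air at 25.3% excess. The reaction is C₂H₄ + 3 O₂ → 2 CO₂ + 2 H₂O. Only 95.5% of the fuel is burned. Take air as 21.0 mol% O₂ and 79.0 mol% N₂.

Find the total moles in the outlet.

Stoichiometric O₂ = 3 × 537 = 1611 mol; O₂ fed = 1611 × 1.253 = 2019 mol.
N₂ fed = 2019 × 79/21 = 7594 mol.
Fuel reacted = 0.955 × 537 → ξ = 512.8 mol.
Outlet (n = n₀ + ν ξ):
  C₂H₄: 537 − 1(512.8) = 24.17
  O₂: 2019 − 3(512.8) = 480.1
  N₂: 7594 (inert)
  CO₂: 0 + 2(512.8) = 1026
  H₂O: 0 + 2(512.8) = 1026
Total out = 24.17 + 480.1 + 7594 + 1026 + 1026 = 10150 mol.

10100 mol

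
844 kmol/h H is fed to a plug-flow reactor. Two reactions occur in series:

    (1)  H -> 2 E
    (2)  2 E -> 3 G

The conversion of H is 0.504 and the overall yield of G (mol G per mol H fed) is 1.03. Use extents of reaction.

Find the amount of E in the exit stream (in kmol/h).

271 kmol/h

Conversion of H: H consumed = 1ξ₁ = 0.504 × 844 → ξ₁ = 425.4 kmol/h.
Yield of G: 3ξ₂ / 844 = 1.03 → ξ₂ = 289.8 kmol/h.
Outlet amounts (n = n₀ + Σ ν·ξ):
  H: 844 − 1(425.4) = 418.6
  E: 0 + 2(425.4) − 2(289.8) = 271.2
  G: 0 + 3(289.8) = 869.3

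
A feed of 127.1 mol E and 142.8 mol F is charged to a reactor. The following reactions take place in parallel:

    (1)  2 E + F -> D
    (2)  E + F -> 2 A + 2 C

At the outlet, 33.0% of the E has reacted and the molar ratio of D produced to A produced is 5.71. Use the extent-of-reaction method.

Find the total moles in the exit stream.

233 mol

Conversion of E: E consumed = 0.33 × 127.1 = 41.94 mol = 2ξ₁ + 1ξ₂.
Selectivity: 1ξ₁ / (2ξ₂) = 5.71 → ξ₁ = 11.42 ξ₂.
Substitute: (2·11.42 + 1) ξ₂ = 41.94 → ξ₂ = 1.759 mol, ξ₁ = 20.09 mol.
Outlet amounts (n = n₀ + Σ ν·ξ):
  E: 127.1 − 2(20.09) − 1(1.759) = 85.16
  F: 142.8 − 1(20.09) − 1(1.759) = 120.9
  D: 0 + 1(20.09) = 20.09
  A: 0 + 2(1.759) = 3.519
  C: 0 + 2(1.759) = 3.519
Total out = 85.16 + 120.9 + 20.09 + 3.519 + 3.519 = 233.2 mol.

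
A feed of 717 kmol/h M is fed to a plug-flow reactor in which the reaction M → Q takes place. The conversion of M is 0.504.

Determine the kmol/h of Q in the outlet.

361 kmol/h

M reacted = 0.504 × 717 = 361.4 kmol/h; ν_M = −1, so ξ = 361.4/1 = 361.4 kmol/h.
Outlet amounts (n = n₀ + ν ξ):
  M: 717 − 1(361.4) = 355.6
  Q: 0 + 1(361.4) = 361.4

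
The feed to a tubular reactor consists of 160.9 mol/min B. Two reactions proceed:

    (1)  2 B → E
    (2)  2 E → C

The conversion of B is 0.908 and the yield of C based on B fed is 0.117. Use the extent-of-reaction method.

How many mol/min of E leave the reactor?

Conversion of B: B consumed = 2ξ₁ = 0.908 × 160.9 → ξ₁ = 73.05 mol/min.
Yield of C: 1ξ₂ / 160.9 = 0.117 → ξ₂ = 18.83 mol/min.
Outlet amounts (n = n₀ + Σ ν·ξ):
  B: 160.9 − 2(73.05) = 14.8
  E: 0 + 1(73.05) − 2(18.83) = 35.4
  C: 0 + 1(18.83) = 18.83

35.4 mol/min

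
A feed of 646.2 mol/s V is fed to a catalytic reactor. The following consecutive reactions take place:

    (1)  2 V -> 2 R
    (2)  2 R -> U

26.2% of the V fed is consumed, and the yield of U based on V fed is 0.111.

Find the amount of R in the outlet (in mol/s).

Conversion of V: V consumed = 2ξ₁ = 0.262 × 646.2 → ξ₁ = 84.65 mol/s.
Yield of U: 1ξ₂ / 646.2 = 0.111 → ξ₂ = 71.73 mol/s.
Outlet amounts (n = n₀ + Σ ν·ξ):
  V: 646.2 − 2(84.65) = 476.9
  R: 0 + 2(84.65) − 2(71.73) = 25.85
  U: 0 + 1(71.73) = 71.73

25.8 mol/s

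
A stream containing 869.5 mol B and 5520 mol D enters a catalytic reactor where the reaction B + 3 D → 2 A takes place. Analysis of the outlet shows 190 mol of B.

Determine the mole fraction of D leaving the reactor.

0.692

For B: n = n₀ − 1ξ → 190 = 869.5 − 1ξ, giving ξ = 679.5 mol.
Outlet amounts (n = n₀ + ν ξ):
  B: 869.5 − 1(679.5) = 190
  D: 5520 − 3(679.5) = 3482
  A: 0 + 2(679.5) = 1359
Total out = 5030 mol; y_D = 3482 / 5030 = 0.6921.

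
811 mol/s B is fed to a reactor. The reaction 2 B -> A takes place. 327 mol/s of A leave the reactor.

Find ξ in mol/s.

For A: n = n₀ + 1ξ → 327 = 0 + 1ξ, giving ξ = 327 mol/s.
Outlet amounts (n = n₀ + ν ξ):
  B: 811 − 2(327) = 157
  A: 0 + 1(327) = 327

ξ = 327 mol/s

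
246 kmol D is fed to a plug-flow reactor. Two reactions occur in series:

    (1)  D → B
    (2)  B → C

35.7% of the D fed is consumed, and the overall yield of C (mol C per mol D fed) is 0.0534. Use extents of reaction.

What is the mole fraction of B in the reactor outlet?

Conversion of D: D consumed = 1ξ₁ = 0.357 × 246 → ξ₁ = 87.82 kmol.
Yield of C: 1ξ₂ / 246 = 0.0534 → ξ₂ = 13.14 kmol.
Outlet amounts (n = n₀ + Σ ν·ξ):
  D: 246 − 1(87.82) = 158.2
  B: 0 + 1(87.82) − 1(13.14) = 74.69
  C: 0 + 1(13.14) = 13.14
Total out = 246 kmol; y_B = 74.69 / 246 = 0.3036.

0.304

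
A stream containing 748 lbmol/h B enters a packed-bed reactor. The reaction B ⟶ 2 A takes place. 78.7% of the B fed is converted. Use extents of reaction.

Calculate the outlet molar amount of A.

B reacted = 0.787 × 748 = 588.7 lbmol/h; ν_B = −1, so ξ = 588.7/1 = 588.7 lbmol/h.
Outlet amounts (n = n₀ + ν ξ):
  B: 748 − 1(588.7) = 159.3
  A: 0 + 2(588.7) = 1177

1180 lbmol/h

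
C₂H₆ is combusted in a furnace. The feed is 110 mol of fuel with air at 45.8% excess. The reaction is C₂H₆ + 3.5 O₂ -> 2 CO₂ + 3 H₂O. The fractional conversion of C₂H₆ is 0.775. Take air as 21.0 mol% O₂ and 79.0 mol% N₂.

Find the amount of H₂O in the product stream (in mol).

Stoichiometric O₂ = 3.5 × 110 = 385 mol; O₂ fed = 385 × 1.458 = 561.3 mol.
N₂ fed = 561.3 × 79/21 = 2112 mol.
Fuel reacted = 0.775 × 110 → ξ = 85.25 mol.
Outlet (n = n₀ + ν ξ):
  C₂H₆: 110 − 1(85.25) = 24.75
  O₂: 561.3 − 3.5(85.25) = 263
  N₂: 2112 (inert)
  CO₂: 0 + 2(85.25) = 170.5
  H₂O: 0 + 3(85.25) = 255.8

256 mol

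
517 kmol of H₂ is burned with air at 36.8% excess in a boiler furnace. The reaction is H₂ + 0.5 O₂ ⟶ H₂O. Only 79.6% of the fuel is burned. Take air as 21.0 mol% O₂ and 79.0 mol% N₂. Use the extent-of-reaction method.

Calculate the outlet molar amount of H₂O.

Stoichiometric O₂ = 0.5 × 517 = 258.5 kmol; O₂ fed = 258.5 × 1.368 = 353.6 kmol.
N₂ fed = 353.6 × 79/21 = 1330 kmol.
Fuel reacted = 0.796 × 517 → ξ = 411.5 kmol.
Outlet (n = n₀ + ν ξ):
  H₂: 517 − 1(411.5) = 105.5
  O₂: 353.6 − 0.5(411.5) = 147.9
  N₂: 1330 (inert)
  H₂O: 0 + 1(411.5) = 411.5

412 kmol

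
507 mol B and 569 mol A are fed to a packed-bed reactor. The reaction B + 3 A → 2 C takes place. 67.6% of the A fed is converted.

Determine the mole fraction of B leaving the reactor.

A reacted = 0.676 × 569 = 384.6 mol; ν_A = −3, so ξ = 384.6/3 = 128.2 mol.
Outlet amounts (n = n₀ + ν ξ):
  B: 507 − 1(128.2) = 378.8
  A: 569 − 3(128.2) = 184.4
  C: 0 + 2(128.2) = 256.4
Total out = 819.6 mol; y_B = 378.8 / 819.6 = 0.4622.

0.462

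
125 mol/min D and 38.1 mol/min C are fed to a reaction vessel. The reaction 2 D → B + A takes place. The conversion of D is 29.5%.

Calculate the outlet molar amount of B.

D reacted = 0.295 × 125 = 36.88 mol/min; ν_D = −2, so ξ = 36.88/2 = 18.44 mol/min.
Outlet amounts (n = n₀ + ν ξ):
  D: 125 − 2(18.44) = 88.12
  B: 0 + 1(18.44) = 18.44
  A: 0 + 1(18.44) = 18.44
  C: 38.1 (inert)

18.4 mol/min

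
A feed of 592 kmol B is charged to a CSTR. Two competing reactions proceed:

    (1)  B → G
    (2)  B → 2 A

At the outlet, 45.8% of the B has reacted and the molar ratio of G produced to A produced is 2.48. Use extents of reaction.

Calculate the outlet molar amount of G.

226 kmol

Conversion of B: B consumed = 0.458 × 592 = 271.1 kmol = 1ξ₁ + 1ξ₂.
Selectivity: 1ξ₁ / (2ξ₂) = 2.48 → ξ₁ = 4.96 ξ₂.
Substitute: (1·4.96 + 1) ξ₂ = 271.1 → ξ₂ = 45.49 kmol, ξ₁ = 225.6 kmol.
Outlet amounts (n = n₀ + Σ ν·ξ):
  B: 592 − 1(225.6) − 1(45.49) = 320.9
  G: 0 + 1(225.6) = 225.6
  A: 0 + 2(45.49) = 90.99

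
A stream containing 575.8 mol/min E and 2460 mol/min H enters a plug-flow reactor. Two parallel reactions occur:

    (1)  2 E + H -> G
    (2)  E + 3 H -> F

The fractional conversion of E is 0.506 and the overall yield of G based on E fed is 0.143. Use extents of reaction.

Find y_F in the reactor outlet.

Yield of G: 1ξ₁ / 575.8 = 0.143 → ξ₁ = 82.34 mol/min.
Conversion of E: 2ξ₁ + 1ξ₂ = 0.506 × 575.8 = 291.4 → ξ₂ = 126.7 mol/min.
Outlet amounts (n = n₀ + Σ ν·ξ):
  E: 575.8 − 2(82.34) − 1(126.7) = 284.4
  H: 2460 − 1(82.34) − 3(126.7) = 1998
  G: 0 + 1(82.34) = 82.34
  F: 0 + 1(126.7) = 126.7
Total out = 2491 mol/min; y_F = 126.7 / 2491 = 0.05085.

0.0509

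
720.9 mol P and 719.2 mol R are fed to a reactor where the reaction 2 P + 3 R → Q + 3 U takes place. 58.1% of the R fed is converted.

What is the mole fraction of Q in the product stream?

0.107

R reacted = 0.581 × 719.2 = 417.9 mol; ν_R = −3, so ξ = 417.9/3 = 139.3 mol.
Outlet amounts (n = n₀ + ν ξ):
  P: 720.9 − 2(139.3) = 442.3
  R: 719.2 − 3(139.3) = 301.3
  Q: 0 + 1(139.3) = 139.3
  U: 0 + 3(139.3) = 417.9
Total out = 1301 mol; y_Q = 139.3 / 1301 = 0.1071.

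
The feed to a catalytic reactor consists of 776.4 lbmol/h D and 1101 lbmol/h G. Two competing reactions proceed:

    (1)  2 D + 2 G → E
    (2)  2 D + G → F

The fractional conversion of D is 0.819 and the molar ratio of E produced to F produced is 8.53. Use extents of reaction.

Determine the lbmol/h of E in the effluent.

Conversion of D: D consumed = 0.819 × 776.4 = 635.9 lbmol/h = 2ξ₁ + 2ξ₂.
Selectivity: 1ξ₁ / (1ξ₂) = 8.53 → ξ₁ = 8.53 ξ₂.
Substitute: (2·8.53 + 2) ξ₂ = 635.9 → ξ₂ = 33.36 lbmol/h, ξ₁ = 284.6 lbmol/h.
Outlet amounts (n = n₀ + Σ ν·ξ):
  D: 776.4 − 2(284.6) − 2(33.36) = 140.5
  G: 1101 − 2(284.6) − 1(33.36) = 498.5
  E: 0 + 1(284.6) = 284.6
  F: 0 + 1(33.36) = 33.36

285 lbmol/h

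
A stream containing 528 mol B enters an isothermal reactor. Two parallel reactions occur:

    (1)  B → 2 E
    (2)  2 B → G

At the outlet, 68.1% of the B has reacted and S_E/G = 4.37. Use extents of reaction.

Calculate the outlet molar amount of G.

Conversion of B: B consumed = 0.681 × 528 = 359.6 mol = 1ξ₁ + 2ξ₂.
Selectivity: 2ξ₁ / (1ξ₂) = 4.37 → ξ₁ = 2.185 ξ₂.
Substitute: (1·2.185 + 2) ξ₂ = 359.6 → ξ₂ = 85.92 mol, ξ₁ = 187.7 mol.
Outlet amounts (n = n₀ + Σ ν·ξ):
  B: 528 − 1(187.7) − 2(85.92) = 168.4
  E: 0 + 2(187.7) = 375.5
  G: 0 + 1(85.92) = 85.92

85.9 mol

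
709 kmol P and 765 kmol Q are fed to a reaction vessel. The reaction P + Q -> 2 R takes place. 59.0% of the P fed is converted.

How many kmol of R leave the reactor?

837 kmol

P reacted = 0.59 × 709 = 418.3 kmol; ν_P = −1, so ξ = 418.3/1 = 418.3 kmol.
Outlet amounts (n = n₀ + ν ξ):
  P: 709 − 1(418.3) = 290.7
  Q: 765 − 1(418.3) = 346.7
  R: 0 + 2(418.3) = 836.6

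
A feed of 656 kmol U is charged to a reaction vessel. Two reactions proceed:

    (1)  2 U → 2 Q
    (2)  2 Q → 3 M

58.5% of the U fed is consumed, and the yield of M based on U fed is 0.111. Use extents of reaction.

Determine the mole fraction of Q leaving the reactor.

Conversion of U: U consumed = 2ξ₁ = 0.585 × 656 → ξ₁ = 191.9 kmol.
Yield of M: 3ξ₂ / 656 = 0.111 → ξ₂ = 24.27 kmol.
Outlet amounts (n = n₀ + Σ ν·ξ):
  U: 656 − 2(191.9) = 272.2
  Q: 0 + 2(191.9) − 2(24.27) = 335.2
  M: 0 + 3(24.27) = 72.82
Total out = 680.3 kmol; y_Q = 335.2 / 680.3 = 0.4928.

0.493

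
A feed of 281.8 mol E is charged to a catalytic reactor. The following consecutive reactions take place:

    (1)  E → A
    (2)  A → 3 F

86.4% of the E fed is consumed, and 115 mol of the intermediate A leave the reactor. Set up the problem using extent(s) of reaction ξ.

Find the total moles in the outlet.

Conversion of E: E consumed = 1ξ₁ = 0.864 × 281.8 → ξ₁ = 243.5 mol.
A balance: n_A = 0 + 1ξ₁ − 1ξ₂ = 115 → ξ₂ = (1·243.5 − 115)/1 = 128.5 mol.
Outlet amounts (n = n₀ + Σ ν·ξ):
  E: 281.8 − 1(243.5) = 38.32
  A: 0 + 1(243.5) − 1(128.5) = 115
  F: 0 + 3(128.5) = 385.4
Total out = 38.32 + 115 + 385.4 = 538.8 mol.

539 mol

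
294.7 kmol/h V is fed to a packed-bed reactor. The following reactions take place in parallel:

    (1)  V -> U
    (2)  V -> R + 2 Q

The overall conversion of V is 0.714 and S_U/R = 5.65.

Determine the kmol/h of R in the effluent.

Conversion of V: V consumed = 0.714 × 294.7 = 210.4 kmol/h = 1ξ₁ + 1ξ₂.
Selectivity: 1ξ₁ / (1ξ₂) = 5.65 → ξ₁ = 5.65 ξ₂.
Substitute: (1·5.65 + 1) ξ₂ = 210.4 → ξ₂ = 31.64 kmol/h, ξ₁ = 178.8 kmol/h.
Outlet amounts (n = n₀ + Σ ν·ξ):
  V: 294.7 − 1(178.8) − 1(31.64) = 84.28
  U: 0 + 1(178.8) = 178.8
  R: 0 + 1(31.64) = 31.64
  Q: 0 + 2(31.64) = 63.28

31.6 kmol/h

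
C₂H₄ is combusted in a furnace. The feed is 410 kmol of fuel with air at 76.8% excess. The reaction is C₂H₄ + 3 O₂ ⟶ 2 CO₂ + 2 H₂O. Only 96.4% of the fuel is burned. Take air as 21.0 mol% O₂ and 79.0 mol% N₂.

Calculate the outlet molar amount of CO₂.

Stoichiometric O₂ = 3 × 410 = 1230 kmol; O₂ fed = 1230 × 1.768 = 2175 kmol.
N₂ fed = 2175 × 79/21 = 8181 kmol.
Fuel reacted = 0.964 × 410 → ξ = 395.2 kmol.
Outlet (n = n₀ + ν ξ):
  C₂H₄: 410 − 1(395.2) = 14.76
  O₂: 2175 − 3(395.2) = 988.9
  N₂: 8181 (inert)
  CO₂: 0 + 2(395.2) = 790.5
  H₂O: 0 + 2(395.2) = 790.5

790 kmol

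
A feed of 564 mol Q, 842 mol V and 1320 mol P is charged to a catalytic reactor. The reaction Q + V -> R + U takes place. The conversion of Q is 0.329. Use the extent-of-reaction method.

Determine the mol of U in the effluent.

Q reacted = 0.329 × 564 = 185.6 mol; ν_Q = −1, so ξ = 185.6/1 = 185.6 mol.
Outlet amounts (n = n₀ + ν ξ):
  Q: 564 − 1(185.6) = 378.4
  V: 842 − 1(185.6) = 656.4
  R: 0 + 1(185.6) = 185.6
  U: 0 + 1(185.6) = 185.6
  P: 1320 (inert)

186 mol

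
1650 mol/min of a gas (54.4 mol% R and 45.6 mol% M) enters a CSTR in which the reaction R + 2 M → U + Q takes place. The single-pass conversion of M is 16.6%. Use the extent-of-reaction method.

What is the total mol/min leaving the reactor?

1590 mol/min

M reacted = 0.166 × 752.4 = 124.9 mol/min; ν_M = −2, so ξ = 124.9/2 = 62.45 mol/min.
Outlet amounts (n = n₀ + ν ξ):
  R: 897.6 − 1(62.45) = 835.2
  M: 752.4 − 2(62.45) = 627.5
  U: 0 + 1(62.45) = 62.45
  Q: 0 + 1(62.45) = 62.45
Total out = 835.2 + 627.5 + 62.45 + 62.45 = 1588 mol/min.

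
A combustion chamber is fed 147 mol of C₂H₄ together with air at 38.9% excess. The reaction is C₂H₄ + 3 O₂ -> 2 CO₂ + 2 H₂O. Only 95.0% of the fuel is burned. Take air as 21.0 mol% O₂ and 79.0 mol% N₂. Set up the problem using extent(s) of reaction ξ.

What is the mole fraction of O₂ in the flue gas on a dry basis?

Stoichiometric O₂ = 3 × 147 = 441 mol; O₂ fed = 441 × 1.389 = 612.5 mol.
N₂ fed = 612.5 × 79/21 = 2304 mol.
Fuel reacted = 0.95 × 147 → ξ = 139.7 mol.
Outlet (n = n₀ + ν ξ):
  C₂H₄: 147 − 1(139.7) = 7.35
  O₂: 612.5 − 3(139.7) = 193.6
  N₂: 2304 (inert)
  CO₂: 0 + 2(139.7) = 279.3
  H₂O: 0 + 2(139.7) = 279.3
Dry total = 2785 mol; y_O₂ (dry) = 193.6 / 2785 = 0.06952.

0.0695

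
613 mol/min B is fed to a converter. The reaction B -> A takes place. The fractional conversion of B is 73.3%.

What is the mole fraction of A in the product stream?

B reacted = 0.733 × 613 = 449.3 mol/min; ν_B = −1, so ξ = 449.3/1 = 449.3 mol/min.
Outlet amounts (n = n₀ + ν ξ):
  B: 613 − 1(449.3) = 163.7
  A: 0 + 1(449.3) = 449.3
Total out = 613 mol/min; y_A = 449.3 / 613 = 0.733.

0.733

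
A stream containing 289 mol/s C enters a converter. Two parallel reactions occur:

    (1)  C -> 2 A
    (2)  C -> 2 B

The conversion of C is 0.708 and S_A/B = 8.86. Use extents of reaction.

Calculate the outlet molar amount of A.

368 mol/s

Conversion of C: C consumed = 0.708 × 289 = 204.6 mol/s = 1ξ₁ + 1ξ₂.
Selectivity: 2ξ₁ / (2ξ₂) = 8.86 → ξ₁ = 8.86 ξ₂.
Substitute: (1·8.86 + 1) ξ₂ = 204.6 → ξ₂ = 20.75 mol/s, ξ₁ = 183.9 mol/s.
Outlet amounts (n = n₀ + Σ ν·ξ):
  C: 289 − 1(183.9) − 1(20.75) = 84.39
  A: 0 + 2(183.9) = 367.7
  B: 0 + 2(20.75) = 41.5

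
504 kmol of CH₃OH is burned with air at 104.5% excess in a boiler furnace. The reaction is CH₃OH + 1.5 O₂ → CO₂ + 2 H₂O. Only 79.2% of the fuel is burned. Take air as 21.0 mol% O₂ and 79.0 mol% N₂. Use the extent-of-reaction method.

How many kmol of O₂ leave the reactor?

947 kmol

Stoichiometric O₂ = 1.5 × 504 = 756 kmol; O₂ fed = 756 × 2.045 = 1546 kmol.
N₂ fed = 1546 × 79/21 = 5816 kmol.
Fuel reacted = 0.792 × 504 → ξ = 399.2 kmol.
Outlet (n = n₀ + ν ξ):
  CH₃OH: 504 − 1(399.2) = 104.8
  O₂: 1546 − 1.5(399.2) = 947.3
  N₂: 5816 (inert)
  CO₂: 0 + 1(399.2) = 399.2
  H₂O: 0 + 2(399.2) = 798.3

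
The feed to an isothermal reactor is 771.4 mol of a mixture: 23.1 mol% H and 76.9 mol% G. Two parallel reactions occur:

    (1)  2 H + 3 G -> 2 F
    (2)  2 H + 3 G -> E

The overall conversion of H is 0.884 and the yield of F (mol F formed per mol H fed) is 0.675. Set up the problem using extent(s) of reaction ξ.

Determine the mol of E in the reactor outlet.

18.6 mol

Yield of F: 2ξ₁ / 178.2 = 0.675 → ξ₁ = 60.14 mol.
Conversion of H: 2ξ₁ + 2ξ₂ = 0.884 × 178.2 = 157.5 → ξ₂ = 18.62 mol.
Outlet amounts (n = n₀ + Σ ν·ξ):
  H: 178.2 − 2(60.14) − 2(18.62) = 20.67
  G: 593.2 − 3(60.14) − 3(18.62) = 356.9
  F: 0 + 2(60.14) = 120.3
  E: 0 + 1(18.62) = 18.62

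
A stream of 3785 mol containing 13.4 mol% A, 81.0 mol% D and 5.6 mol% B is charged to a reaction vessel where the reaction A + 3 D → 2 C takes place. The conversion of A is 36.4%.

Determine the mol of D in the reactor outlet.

A reacted = 0.364 × 507.2 = 184.6 mol; ν_A = −1, so ξ = 184.6/1 = 184.6 mol.
Outlet amounts (n = n₀ + ν ξ):
  A: 507.2 − 1(184.6) = 322.6
  D: 3066 − 3(184.6) = 2512
  C: 0 + 2(184.6) = 369.2
  B: 212 (inert)

2510 mol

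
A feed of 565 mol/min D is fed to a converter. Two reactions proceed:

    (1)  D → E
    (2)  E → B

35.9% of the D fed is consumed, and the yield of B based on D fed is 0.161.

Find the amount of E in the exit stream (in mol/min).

112 mol/min

Conversion of D: D consumed = 1ξ₁ = 0.359 × 565 → ξ₁ = 202.8 mol/min.
Yield of B: 1ξ₂ / 565 = 0.161 → ξ₂ = 90.97 mol/min.
Outlet amounts (n = n₀ + Σ ν·ξ):
  D: 565 − 1(202.8) = 362.2
  E: 0 + 1(202.8) − 1(90.97) = 111.9
  B: 0 + 1(90.97) = 90.97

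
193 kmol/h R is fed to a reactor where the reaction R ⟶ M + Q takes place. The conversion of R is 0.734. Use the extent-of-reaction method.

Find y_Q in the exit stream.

R reacted = 0.734 × 193 = 141.7 kmol/h; ν_R = −1, so ξ = 141.7/1 = 141.7 kmol/h.
Outlet amounts (n = n₀ + ν ξ):
  R: 193 − 1(141.7) = 51.34
  M: 0 + 1(141.7) = 141.7
  Q: 0 + 1(141.7) = 141.7
Total out = 334.7 kmol/h; y_Q = 141.7 / 334.7 = 0.4233.

0.423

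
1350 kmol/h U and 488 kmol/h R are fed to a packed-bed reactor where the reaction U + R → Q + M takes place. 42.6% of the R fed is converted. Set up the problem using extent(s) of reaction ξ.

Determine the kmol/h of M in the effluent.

208 kmol/h

R reacted = 0.426 × 488 = 207.9 kmol/h; ν_R = −1, so ξ = 207.9/1 = 207.9 kmol/h.
Outlet amounts (n = n₀ + ν ξ):
  U: 1350 − 1(207.9) = 1142
  R: 488 − 1(207.9) = 280.1
  Q: 0 + 1(207.9) = 207.9
  M: 0 + 1(207.9) = 207.9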